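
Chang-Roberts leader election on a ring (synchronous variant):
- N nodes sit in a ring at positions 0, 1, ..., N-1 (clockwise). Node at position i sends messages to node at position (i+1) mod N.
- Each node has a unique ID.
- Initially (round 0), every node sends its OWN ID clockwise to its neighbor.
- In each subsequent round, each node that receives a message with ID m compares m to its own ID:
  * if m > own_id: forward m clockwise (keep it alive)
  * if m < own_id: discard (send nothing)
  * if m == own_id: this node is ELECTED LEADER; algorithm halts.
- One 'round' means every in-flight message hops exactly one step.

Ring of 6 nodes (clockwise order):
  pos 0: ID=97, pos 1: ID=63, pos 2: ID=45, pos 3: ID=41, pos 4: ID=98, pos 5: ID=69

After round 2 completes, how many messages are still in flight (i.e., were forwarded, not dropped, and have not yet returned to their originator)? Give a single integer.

Round 1: pos1(id63) recv 97: fwd; pos2(id45) recv 63: fwd; pos3(id41) recv 45: fwd; pos4(id98) recv 41: drop; pos5(id69) recv 98: fwd; pos0(id97) recv 69: drop
Round 2: pos2(id45) recv 97: fwd; pos3(id41) recv 63: fwd; pos4(id98) recv 45: drop; pos0(id97) recv 98: fwd
After round 2: 3 messages still in flight

Answer: 3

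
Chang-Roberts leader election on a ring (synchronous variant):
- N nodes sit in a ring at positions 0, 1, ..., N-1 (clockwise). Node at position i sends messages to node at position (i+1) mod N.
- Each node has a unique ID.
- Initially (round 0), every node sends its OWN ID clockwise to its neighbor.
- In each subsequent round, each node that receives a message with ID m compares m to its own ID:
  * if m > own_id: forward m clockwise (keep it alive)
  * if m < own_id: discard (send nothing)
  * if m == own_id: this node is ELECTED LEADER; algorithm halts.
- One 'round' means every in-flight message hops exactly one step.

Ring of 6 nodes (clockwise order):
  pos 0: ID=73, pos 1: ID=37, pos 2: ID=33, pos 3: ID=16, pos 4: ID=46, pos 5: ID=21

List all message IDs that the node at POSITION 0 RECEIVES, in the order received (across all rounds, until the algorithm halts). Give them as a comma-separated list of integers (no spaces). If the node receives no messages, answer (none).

Round 1: pos1(id37) recv 73: fwd; pos2(id33) recv 37: fwd; pos3(id16) recv 33: fwd; pos4(id46) recv 16: drop; pos5(id21) recv 46: fwd; pos0(id73) recv 21: drop
Round 2: pos2(id33) recv 73: fwd; pos3(id16) recv 37: fwd; pos4(id46) recv 33: drop; pos0(id73) recv 46: drop
Round 3: pos3(id16) recv 73: fwd; pos4(id46) recv 37: drop
Round 4: pos4(id46) recv 73: fwd
Round 5: pos5(id21) recv 73: fwd
Round 6: pos0(id73) recv 73: ELECTED

Answer: 21,46,73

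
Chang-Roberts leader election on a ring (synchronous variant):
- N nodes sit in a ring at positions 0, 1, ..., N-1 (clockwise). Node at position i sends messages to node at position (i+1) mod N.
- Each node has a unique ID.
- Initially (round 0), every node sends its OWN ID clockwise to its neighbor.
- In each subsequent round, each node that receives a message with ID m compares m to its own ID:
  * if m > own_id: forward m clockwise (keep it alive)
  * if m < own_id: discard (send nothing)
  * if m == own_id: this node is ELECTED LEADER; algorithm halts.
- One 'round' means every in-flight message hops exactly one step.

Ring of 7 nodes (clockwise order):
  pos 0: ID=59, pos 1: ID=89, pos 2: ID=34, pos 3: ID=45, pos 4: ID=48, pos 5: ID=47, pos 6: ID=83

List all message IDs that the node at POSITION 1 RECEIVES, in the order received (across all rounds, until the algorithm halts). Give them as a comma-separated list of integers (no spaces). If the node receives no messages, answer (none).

Answer: 59,83,89

Derivation:
Round 1: pos1(id89) recv 59: drop; pos2(id34) recv 89: fwd; pos3(id45) recv 34: drop; pos4(id48) recv 45: drop; pos5(id47) recv 48: fwd; pos6(id83) recv 47: drop; pos0(id59) recv 83: fwd
Round 2: pos3(id45) recv 89: fwd; pos6(id83) recv 48: drop; pos1(id89) recv 83: drop
Round 3: pos4(id48) recv 89: fwd
Round 4: pos5(id47) recv 89: fwd
Round 5: pos6(id83) recv 89: fwd
Round 6: pos0(id59) recv 89: fwd
Round 7: pos1(id89) recv 89: ELECTED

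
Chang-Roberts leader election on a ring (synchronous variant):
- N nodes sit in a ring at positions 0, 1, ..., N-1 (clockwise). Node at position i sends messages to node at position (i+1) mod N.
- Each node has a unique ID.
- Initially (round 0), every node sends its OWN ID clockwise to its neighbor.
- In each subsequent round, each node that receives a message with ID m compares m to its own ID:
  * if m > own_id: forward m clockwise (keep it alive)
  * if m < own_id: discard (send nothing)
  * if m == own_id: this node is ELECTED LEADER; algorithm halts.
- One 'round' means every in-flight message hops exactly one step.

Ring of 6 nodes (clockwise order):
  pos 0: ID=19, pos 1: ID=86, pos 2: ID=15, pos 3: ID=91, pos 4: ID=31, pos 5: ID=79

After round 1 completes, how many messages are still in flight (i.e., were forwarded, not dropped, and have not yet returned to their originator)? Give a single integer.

Round 1: pos1(id86) recv 19: drop; pos2(id15) recv 86: fwd; pos3(id91) recv 15: drop; pos4(id31) recv 91: fwd; pos5(id79) recv 31: drop; pos0(id19) recv 79: fwd
After round 1: 3 messages still in flight

Answer: 3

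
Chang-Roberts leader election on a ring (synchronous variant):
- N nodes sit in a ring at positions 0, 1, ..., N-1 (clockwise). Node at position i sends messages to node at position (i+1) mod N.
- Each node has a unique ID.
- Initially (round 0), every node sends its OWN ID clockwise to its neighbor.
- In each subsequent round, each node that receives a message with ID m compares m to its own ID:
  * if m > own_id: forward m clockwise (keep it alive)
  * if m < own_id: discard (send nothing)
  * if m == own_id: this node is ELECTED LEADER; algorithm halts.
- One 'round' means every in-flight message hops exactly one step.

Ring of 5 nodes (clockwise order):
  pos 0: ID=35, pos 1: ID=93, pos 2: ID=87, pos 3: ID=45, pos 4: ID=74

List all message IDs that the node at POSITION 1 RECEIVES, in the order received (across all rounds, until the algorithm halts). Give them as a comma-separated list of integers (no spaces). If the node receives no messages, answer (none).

Round 1: pos1(id93) recv 35: drop; pos2(id87) recv 93: fwd; pos3(id45) recv 87: fwd; pos4(id74) recv 45: drop; pos0(id35) recv 74: fwd
Round 2: pos3(id45) recv 93: fwd; pos4(id74) recv 87: fwd; pos1(id93) recv 74: drop
Round 3: pos4(id74) recv 93: fwd; pos0(id35) recv 87: fwd
Round 4: pos0(id35) recv 93: fwd; pos1(id93) recv 87: drop
Round 5: pos1(id93) recv 93: ELECTED

Answer: 35,74,87,93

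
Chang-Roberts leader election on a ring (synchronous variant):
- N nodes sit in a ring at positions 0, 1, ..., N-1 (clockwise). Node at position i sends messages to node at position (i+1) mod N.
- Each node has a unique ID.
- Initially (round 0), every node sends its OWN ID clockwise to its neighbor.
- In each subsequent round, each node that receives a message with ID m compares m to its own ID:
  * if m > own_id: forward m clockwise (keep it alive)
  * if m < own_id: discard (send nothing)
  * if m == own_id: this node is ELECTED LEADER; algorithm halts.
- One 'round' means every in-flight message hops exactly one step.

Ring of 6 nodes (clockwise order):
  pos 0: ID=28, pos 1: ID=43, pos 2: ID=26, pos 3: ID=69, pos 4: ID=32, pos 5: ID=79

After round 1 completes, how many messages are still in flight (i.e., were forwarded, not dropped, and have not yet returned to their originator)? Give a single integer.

Round 1: pos1(id43) recv 28: drop; pos2(id26) recv 43: fwd; pos3(id69) recv 26: drop; pos4(id32) recv 69: fwd; pos5(id79) recv 32: drop; pos0(id28) recv 79: fwd
After round 1: 3 messages still in flight

Answer: 3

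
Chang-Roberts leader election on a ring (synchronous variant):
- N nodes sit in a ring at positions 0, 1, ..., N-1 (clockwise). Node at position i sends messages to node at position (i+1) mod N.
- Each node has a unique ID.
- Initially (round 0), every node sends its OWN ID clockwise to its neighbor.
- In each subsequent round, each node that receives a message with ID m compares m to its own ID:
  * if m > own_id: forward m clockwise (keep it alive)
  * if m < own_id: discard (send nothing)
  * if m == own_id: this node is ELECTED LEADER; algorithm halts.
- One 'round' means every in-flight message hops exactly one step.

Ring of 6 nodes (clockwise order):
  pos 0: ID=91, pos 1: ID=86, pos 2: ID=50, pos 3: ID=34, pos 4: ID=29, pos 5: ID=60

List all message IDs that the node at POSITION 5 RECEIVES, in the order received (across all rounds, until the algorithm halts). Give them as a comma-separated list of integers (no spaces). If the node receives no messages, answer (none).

Round 1: pos1(id86) recv 91: fwd; pos2(id50) recv 86: fwd; pos3(id34) recv 50: fwd; pos4(id29) recv 34: fwd; pos5(id60) recv 29: drop; pos0(id91) recv 60: drop
Round 2: pos2(id50) recv 91: fwd; pos3(id34) recv 86: fwd; pos4(id29) recv 50: fwd; pos5(id60) recv 34: drop
Round 3: pos3(id34) recv 91: fwd; pos4(id29) recv 86: fwd; pos5(id60) recv 50: drop
Round 4: pos4(id29) recv 91: fwd; pos5(id60) recv 86: fwd
Round 5: pos5(id60) recv 91: fwd; pos0(id91) recv 86: drop
Round 6: pos0(id91) recv 91: ELECTED

Answer: 29,34,50,86,91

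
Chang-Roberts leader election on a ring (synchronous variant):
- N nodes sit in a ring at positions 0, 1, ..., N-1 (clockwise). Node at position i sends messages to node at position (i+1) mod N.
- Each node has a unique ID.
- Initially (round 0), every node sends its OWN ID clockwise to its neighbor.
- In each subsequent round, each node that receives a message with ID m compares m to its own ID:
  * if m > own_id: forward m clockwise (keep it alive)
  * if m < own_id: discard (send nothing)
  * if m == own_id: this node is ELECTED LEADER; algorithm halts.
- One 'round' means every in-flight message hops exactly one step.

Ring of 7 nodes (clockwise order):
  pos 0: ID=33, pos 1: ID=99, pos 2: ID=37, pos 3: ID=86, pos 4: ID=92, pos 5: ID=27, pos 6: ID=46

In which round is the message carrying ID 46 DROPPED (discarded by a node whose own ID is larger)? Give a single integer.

Answer: 2

Derivation:
Round 1: pos1(id99) recv 33: drop; pos2(id37) recv 99: fwd; pos3(id86) recv 37: drop; pos4(id92) recv 86: drop; pos5(id27) recv 92: fwd; pos6(id46) recv 27: drop; pos0(id33) recv 46: fwd
Round 2: pos3(id86) recv 99: fwd; pos6(id46) recv 92: fwd; pos1(id99) recv 46: drop
Round 3: pos4(id92) recv 99: fwd; pos0(id33) recv 92: fwd
Round 4: pos5(id27) recv 99: fwd; pos1(id99) recv 92: drop
Round 5: pos6(id46) recv 99: fwd
Round 6: pos0(id33) recv 99: fwd
Round 7: pos1(id99) recv 99: ELECTED
Message ID 46 originates at pos 6; dropped at pos 1 in round 2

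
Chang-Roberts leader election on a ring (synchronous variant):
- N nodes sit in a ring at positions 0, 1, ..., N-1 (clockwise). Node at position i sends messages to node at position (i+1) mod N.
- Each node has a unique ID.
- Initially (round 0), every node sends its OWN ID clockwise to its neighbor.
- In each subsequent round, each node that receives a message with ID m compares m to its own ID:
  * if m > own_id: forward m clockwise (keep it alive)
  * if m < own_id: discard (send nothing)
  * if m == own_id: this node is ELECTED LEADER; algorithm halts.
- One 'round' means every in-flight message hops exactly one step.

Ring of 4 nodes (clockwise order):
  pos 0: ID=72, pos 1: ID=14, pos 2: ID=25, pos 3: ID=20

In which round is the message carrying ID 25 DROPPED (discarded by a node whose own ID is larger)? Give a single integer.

Answer: 2

Derivation:
Round 1: pos1(id14) recv 72: fwd; pos2(id25) recv 14: drop; pos3(id20) recv 25: fwd; pos0(id72) recv 20: drop
Round 2: pos2(id25) recv 72: fwd; pos0(id72) recv 25: drop
Round 3: pos3(id20) recv 72: fwd
Round 4: pos0(id72) recv 72: ELECTED
Message ID 25 originates at pos 2; dropped at pos 0 in round 2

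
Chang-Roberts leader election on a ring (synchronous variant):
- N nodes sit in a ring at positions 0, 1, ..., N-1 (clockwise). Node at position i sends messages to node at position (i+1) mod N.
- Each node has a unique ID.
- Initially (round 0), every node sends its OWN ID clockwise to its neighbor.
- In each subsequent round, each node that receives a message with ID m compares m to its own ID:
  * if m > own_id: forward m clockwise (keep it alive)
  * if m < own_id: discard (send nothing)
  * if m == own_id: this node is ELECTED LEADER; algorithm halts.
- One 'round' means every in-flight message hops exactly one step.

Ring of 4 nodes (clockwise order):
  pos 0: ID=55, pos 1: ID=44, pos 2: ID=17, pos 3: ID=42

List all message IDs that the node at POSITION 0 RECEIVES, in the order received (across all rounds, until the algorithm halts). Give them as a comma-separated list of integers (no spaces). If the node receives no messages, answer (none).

Round 1: pos1(id44) recv 55: fwd; pos2(id17) recv 44: fwd; pos3(id42) recv 17: drop; pos0(id55) recv 42: drop
Round 2: pos2(id17) recv 55: fwd; pos3(id42) recv 44: fwd
Round 3: pos3(id42) recv 55: fwd; pos0(id55) recv 44: drop
Round 4: pos0(id55) recv 55: ELECTED

Answer: 42,44,55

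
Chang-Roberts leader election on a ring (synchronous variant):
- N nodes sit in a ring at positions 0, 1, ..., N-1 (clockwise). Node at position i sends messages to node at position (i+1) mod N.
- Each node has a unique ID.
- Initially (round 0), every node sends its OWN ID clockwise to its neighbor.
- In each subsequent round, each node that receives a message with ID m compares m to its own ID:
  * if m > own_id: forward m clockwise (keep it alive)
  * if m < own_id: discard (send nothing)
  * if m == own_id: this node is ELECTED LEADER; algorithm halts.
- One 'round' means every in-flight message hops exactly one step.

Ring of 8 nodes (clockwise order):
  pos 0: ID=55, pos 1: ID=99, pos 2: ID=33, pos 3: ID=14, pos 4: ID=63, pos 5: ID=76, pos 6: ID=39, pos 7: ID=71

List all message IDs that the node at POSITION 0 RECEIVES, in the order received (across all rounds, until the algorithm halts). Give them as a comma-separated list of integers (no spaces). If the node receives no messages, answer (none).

Answer: 71,76,99

Derivation:
Round 1: pos1(id99) recv 55: drop; pos2(id33) recv 99: fwd; pos3(id14) recv 33: fwd; pos4(id63) recv 14: drop; pos5(id76) recv 63: drop; pos6(id39) recv 76: fwd; pos7(id71) recv 39: drop; pos0(id55) recv 71: fwd
Round 2: pos3(id14) recv 99: fwd; pos4(id63) recv 33: drop; pos7(id71) recv 76: fwd; pos1(id99) recv 71: drop
Round 3: pos4(id63) recv 99: fwd; pos0(id55) recv 76: fwd
Round 4: pos5(id76) recv 99: fwd; pos1(id99) recv 76: drop
Round 5: pos6(id39) recv 99: fwd
Round 6: pos7(id71) recv 99: fwd
Round 7: pos0(id55) recv 99: fwd
Round 8: pos1(id99) recv 99: ELECTED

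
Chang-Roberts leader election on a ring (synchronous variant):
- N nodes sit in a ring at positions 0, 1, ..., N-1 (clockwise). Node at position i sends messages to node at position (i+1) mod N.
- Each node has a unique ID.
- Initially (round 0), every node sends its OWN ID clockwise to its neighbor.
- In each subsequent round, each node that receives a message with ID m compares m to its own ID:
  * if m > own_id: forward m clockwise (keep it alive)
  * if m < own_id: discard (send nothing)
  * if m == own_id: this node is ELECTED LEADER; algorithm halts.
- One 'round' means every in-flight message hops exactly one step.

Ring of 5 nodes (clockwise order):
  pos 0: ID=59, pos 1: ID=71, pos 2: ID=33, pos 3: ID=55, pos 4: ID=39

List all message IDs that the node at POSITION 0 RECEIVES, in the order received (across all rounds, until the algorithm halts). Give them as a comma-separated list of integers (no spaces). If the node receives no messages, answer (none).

Round 1: pos1(id71) recv 59: drop; pos2(id33) recv 71: fwd; pos3(id55) recv 33: drop; pos4(id39) recv 55: fwd; pos0(id59) recv 39: drop
Round 2: pos3(id55) recv 71: fwd; pos0(id59) recv 55: drop
Round 3: pos4(id39) recv 71: fwd
Round 4: pos0(id59) recv 71: fwd
Round 5: pos1(id71) recv 71: ELECTED

Answer: 39,55,71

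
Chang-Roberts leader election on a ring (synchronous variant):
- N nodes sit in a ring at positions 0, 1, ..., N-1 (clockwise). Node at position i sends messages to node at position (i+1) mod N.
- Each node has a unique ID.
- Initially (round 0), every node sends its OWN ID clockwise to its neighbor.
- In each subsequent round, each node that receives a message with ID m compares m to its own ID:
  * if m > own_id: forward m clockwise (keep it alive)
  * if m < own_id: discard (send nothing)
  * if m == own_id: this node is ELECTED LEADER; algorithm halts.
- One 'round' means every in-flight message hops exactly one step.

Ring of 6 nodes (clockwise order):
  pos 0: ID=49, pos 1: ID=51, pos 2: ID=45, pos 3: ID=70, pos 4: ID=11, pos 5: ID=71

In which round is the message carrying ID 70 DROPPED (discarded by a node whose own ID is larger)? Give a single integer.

Round 1: pos1(id51) recv 49: drop; pos2(id45) recv 51: fwd; pos3(id70) recv 45: drop; pos4(id11) recv 70: fwd; pos5(id71) recv 11: drop; pos0(id49) recv 71: fwd
Round 2: pos3(id70) recv 51: drop; pos5(id71) recv 70: drop; pos1(id51) recv 71: fwd
Round 3: pos2(id45) recv 71: fwd
Round 4: pos3(id70) recv 71: fwd
Round 5: pos4(id11) recv 71: fwd
Round 6: pos5(id71) recv 71: ELECTED
Message ID 70 originates at pos 3; dropped at pos 5 in round 2

Answer: 2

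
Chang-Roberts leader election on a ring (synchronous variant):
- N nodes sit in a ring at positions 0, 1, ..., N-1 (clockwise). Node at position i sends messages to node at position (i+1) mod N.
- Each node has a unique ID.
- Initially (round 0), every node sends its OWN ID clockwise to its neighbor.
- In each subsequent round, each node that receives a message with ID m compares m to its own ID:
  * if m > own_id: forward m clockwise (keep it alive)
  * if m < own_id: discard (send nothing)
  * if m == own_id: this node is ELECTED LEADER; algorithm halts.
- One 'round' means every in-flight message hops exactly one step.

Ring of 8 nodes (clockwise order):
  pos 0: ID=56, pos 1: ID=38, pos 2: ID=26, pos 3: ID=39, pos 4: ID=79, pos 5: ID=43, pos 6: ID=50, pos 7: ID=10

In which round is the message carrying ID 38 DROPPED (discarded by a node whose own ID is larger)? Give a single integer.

Round 1: pos1(id38) recv 56: fwd; pos2(id26) recv 38: fwd; pos3(id39) recv 26: drop; pos4(id79) recv 39: drop; pos5(id43) recv 79: fwd; pos6(id50) recv 43: drop; pos7(id10) recv 50: fwd; pos0(id56) recv 10: drop
Round 2: pos2(id26) recv 56: fwd; pos3(id39) recv 38: drop; pos6(id50) recv 79: fwd; pos0(id56) recv 50: drop
Round 3: pos3(id39) recv 56: fwd; pos7(id10) recv 79: fwd
Round 4: pos4(id79) recv 56: drop; pos0(id56) recv 79: fwd
Round 5: pos1(id38) recv 79: fwd
Round 6: pos2(id26) recv 79: fwd
Round 7: pos3(id39) recv 79: fwd
Round 8: pos4(id79) recv 79: ELECTED
Message ID 38 originates at pos 1; dropped at pos 3 in round 2

Answer: 2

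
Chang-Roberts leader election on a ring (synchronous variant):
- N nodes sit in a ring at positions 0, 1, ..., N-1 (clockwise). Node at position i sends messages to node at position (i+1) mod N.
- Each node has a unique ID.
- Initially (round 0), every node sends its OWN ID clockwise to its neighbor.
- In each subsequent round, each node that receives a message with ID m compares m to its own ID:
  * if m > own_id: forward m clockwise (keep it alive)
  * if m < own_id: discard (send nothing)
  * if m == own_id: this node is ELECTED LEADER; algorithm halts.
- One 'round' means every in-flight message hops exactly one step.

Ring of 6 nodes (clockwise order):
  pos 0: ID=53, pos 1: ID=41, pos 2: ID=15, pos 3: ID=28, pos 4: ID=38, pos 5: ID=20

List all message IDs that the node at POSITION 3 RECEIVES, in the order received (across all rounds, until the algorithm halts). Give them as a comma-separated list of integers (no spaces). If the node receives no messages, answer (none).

Round 1: pos1(id41) recv 53: fwd; pos2(id15) recv 41: fwd; pos3(id28) recv 15: drop; pos4(id38) recv 28: drop; pos5(id20) recv 38: fwd; pos0(id53) recv 20: drop
Round 2: pos2(id15) recv 53: fwd; pos3(id28) recv 41: fwd; pos0(id53) recv 38: drop
Round 3: pos3(id28) recv 53: fwd; pos4(id38) recv 41: fwd
Round 4: pos4(id38) recv 53: fwd; pos5(id20) recv 41: fwd
Round 5: pos5(id20) recv 53: fwd; pos0(id53) recv 41: drop
Round 6: pos0(id53) recv 53: ELECTED

Answer: 15,41,53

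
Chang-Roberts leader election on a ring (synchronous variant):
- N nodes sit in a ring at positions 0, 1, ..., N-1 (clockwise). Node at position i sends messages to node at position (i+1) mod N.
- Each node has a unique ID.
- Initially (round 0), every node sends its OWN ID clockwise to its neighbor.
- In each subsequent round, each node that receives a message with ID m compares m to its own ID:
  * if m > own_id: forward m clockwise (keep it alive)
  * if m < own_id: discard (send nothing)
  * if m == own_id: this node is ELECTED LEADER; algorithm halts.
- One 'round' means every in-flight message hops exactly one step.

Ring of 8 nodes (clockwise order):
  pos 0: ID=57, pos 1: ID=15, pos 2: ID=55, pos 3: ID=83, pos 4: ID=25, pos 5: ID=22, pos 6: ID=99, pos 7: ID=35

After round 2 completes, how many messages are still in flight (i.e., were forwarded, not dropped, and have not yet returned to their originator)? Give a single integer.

Answer: 3

Derivation:
Round 1: pos1(id15) recv 57: fwd; pos2(id55) recv 15: drop; pos3(id83) recv 55: drop; pos4(id25) recv 83: fwd; pos5(id22) recv 25: fwd; pos6(id99) recv 22: drop; pos7(id35) recv 99: fwd; pos0(id57) recv 35: drop
Round 2: pos2(id55) recv 57: fwd; pos5(id22) recv 83: fwd; pos6(id99) recv 25: drop; pos0(id57) recv 99: fwd
After round 2: 3 messages still in flight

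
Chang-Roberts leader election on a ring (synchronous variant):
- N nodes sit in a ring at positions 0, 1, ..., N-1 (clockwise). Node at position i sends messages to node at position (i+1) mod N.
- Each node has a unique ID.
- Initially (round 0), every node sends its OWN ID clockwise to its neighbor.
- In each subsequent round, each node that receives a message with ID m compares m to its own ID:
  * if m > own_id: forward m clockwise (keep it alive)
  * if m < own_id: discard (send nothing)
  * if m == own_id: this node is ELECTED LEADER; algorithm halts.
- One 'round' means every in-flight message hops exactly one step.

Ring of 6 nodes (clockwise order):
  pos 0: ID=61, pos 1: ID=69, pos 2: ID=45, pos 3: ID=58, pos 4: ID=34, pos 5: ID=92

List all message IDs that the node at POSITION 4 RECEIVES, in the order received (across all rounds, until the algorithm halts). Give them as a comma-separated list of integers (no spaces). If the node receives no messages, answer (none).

Round 1: pos1(id69) recv 61: drop; pos2(id45) recv 69: fwd; pos3(id58) recv 45: drop; pos4(id34) recv 58: fwd; pos5(id92) recv 34: drop; pos0(id61) recv 92: fwd
Round 2: pos3(id58) recv 69: fwd; pos5(id92) recv 58: drop; pos1(id69) recv 92: fwd
Round 3: pos4(id34) recv 69: fwd; pos2(id45) recv 92: fwd
Round 4: pos5(id92) recv 69: drop; pos3(id58) recv 92: fwd
Round 5: pos4(id34) recv 92: fwd
Round 6: pos5(id92) recv 92: ELECTED

Answer: 58,69,92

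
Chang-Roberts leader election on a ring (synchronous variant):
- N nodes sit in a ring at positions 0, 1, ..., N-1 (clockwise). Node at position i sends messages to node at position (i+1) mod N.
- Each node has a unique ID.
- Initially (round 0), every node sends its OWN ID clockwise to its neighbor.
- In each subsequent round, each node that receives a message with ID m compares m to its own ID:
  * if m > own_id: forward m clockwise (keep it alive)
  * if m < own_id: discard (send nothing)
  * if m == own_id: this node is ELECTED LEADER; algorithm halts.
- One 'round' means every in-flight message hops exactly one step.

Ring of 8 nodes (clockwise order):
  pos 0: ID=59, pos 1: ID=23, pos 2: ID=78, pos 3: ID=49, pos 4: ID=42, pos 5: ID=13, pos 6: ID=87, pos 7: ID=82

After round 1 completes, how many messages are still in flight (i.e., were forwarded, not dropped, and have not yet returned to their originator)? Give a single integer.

Round 1: pos1(id23) recv 59: fwd; pos2(id78) recv 23: drop; pos3(id49) recv 78: fwd; pos4(id42) recv 49: fwd; pos5(id13) recv 42: fwd; pos6(id87) recv 13: drop; pos7(id82) recv 87: fwd; pos0(id59) recv 82: fwd
After round 1: 6 messages still in flight

Answer: 6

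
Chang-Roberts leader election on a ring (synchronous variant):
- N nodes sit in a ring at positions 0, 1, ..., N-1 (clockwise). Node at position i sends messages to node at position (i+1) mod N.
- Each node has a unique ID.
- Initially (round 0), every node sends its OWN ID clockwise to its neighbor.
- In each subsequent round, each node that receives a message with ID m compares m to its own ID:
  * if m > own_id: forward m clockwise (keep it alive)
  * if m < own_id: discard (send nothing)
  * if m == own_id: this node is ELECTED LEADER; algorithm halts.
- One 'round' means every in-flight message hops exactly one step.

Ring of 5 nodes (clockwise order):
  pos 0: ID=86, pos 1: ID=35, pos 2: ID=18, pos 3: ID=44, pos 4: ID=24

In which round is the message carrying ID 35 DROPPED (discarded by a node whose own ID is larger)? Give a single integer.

Round 1: pos1(id35) recv 86: fwd; pos2(id18) recv 35: fwd; pos3(id44) recv 18: drop; pos4(id24) recv 44: fwd; pos0(id86) recv 24: drop
Round 2: pos2(id18) recv 86: fwd; pos3(id44) recv 35: drop; pos0(id86) recv 44: drop
Round 3: pos3(id44) recv 86: fwd
Round 4: pos4(id24) recv 86: fwd
Round 5: pos0(id86) recv 86: ELECTED
Message ID 35 originates at pos 1; dropped at pos 3 in round 2

Answer: 2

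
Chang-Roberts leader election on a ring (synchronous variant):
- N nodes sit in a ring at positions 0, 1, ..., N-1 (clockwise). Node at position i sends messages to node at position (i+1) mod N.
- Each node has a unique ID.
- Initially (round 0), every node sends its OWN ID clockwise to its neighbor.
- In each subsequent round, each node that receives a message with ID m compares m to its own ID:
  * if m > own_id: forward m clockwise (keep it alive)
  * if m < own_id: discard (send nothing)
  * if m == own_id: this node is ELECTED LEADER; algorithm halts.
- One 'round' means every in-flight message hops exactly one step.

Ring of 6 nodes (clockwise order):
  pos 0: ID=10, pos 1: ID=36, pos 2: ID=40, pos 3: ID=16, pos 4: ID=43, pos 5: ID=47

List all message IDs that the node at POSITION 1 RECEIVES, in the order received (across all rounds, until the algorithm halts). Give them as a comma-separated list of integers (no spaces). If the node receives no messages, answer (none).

Answer: 10,47

Derivation:
Round 1: pos1(id36) recv 10: drop; pos2(id40) recv 36: drop; pos3(id16) recv 40: fwd; pos4(id43) recv 16: drop; pos5(id47) recv 43: drop; pos0(id10) recv 47: fwd
Round 2: pos4(id43) recv 40: drop; pos1(id36) recv 47: fwd
Round 3: pos2(id40) recv 47: fwd
Round 4: pos3(id16) recv 47: fwd
Round 5: pos4(id43) recv 47: fwd
Round 6: pos5(id47) recv 47: ELECTED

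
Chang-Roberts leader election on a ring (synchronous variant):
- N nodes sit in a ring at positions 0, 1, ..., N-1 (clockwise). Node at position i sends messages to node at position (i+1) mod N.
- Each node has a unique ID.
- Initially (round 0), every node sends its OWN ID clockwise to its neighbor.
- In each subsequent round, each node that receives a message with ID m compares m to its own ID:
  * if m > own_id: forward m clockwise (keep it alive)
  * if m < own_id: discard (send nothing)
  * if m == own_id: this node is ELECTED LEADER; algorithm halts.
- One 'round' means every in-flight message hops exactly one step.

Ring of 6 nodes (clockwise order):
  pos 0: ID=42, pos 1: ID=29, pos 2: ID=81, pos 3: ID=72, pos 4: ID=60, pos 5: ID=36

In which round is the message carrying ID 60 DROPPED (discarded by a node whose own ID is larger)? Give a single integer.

Answer: 4

Derivation:
Round 1: pos1(id29) recv 42: fwd; pos2(id81) recv 29: drop; pos3(id72) recv 81: fwd; pos4(id60) recv 72: fwd; pos5(id36) recv 60: fwd; pos0(id42) recv 36: drop
Round 2: pos2(id81) recv 42: drop; pos4(id60) recv 81: fwd; pos5(id36) recv 72: fwd; pos0(id42) recv 60: fwd
Round 3: pos5(id36) recv 81: fwd; pos0(id42) recv 72: fwd; pos1(id29) recv 60: fwd
Round 4: pos0(id42) recv 81: fwd; pos1(id29) recv 72: fwd; pos2(id81) recv 60: drop
Round 5: pos1(id29) recv 81: fwd; pos2(id81) recv 72: drop
Round 6: pos2(id81) recv 81: ELECTED
Message ID 60 originates at pos 4; dropped at pos 2 in round 4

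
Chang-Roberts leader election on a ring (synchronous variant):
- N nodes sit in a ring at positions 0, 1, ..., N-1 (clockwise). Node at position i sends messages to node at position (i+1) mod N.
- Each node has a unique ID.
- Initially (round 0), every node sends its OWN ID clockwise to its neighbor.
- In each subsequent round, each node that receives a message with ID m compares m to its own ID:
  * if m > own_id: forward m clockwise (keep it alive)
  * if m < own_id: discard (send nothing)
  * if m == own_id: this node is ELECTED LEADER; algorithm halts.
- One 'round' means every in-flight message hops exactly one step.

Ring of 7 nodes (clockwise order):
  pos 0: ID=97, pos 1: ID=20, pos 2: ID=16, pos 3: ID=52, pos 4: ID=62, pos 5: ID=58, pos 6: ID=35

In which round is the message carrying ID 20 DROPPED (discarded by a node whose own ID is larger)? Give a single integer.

Answer: 2

Derivation:
Round 1: pos1(id20) recv 97: fwd; pos2(id16) recv 20: fwd; pos3(id52) recv 16: drop; pos4(id62) recv 52: drop; pos5(id58) recv 62: fwd; pos6(id35) recv 58: fwd; pos0(id97) recv 35: drop
Round 2: pos2(id16) recv 97: fwd; pos3(id52) recv 20: drop; pos6(id35) recv 62: fwd; pos0(id97) recv 58: drop
Round 3: pos3(id52) recv 97: fwd; pos0(id97) recv 62: drop
Round 4: pos4(id62) recv 97: fwd
Round 5: pos5(id58) recv 97: fwd
Round 6: pos6(id35) recv 97: fwd
Round 7: pos0(id97) recv 97: ELECTED
Message ID 20 originates at pos 1; dropped at pos 3 in round 2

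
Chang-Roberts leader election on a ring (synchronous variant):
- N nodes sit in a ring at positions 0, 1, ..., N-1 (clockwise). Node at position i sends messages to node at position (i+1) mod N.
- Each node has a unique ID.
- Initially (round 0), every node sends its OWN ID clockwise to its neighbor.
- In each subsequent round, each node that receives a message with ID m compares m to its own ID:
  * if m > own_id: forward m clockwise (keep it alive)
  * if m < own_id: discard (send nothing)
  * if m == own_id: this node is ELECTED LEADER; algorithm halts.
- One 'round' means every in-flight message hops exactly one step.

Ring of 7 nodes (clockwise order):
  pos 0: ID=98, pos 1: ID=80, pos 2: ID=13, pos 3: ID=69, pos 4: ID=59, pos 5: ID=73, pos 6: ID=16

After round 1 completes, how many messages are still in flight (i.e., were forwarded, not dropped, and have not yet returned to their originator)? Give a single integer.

Round 1: pos1(id80) recv 98: fwd; pos2(id13) recv 80: fwd; pos3(id69) recv 13: drop; pos4(id59) recv 69: fwd; pos5(id73) recv 59: drop; pos6(id16) recv 73: fwd; pos0(id98) recv 16: drop
After round 1: 4 messages still in flight

Answer: 4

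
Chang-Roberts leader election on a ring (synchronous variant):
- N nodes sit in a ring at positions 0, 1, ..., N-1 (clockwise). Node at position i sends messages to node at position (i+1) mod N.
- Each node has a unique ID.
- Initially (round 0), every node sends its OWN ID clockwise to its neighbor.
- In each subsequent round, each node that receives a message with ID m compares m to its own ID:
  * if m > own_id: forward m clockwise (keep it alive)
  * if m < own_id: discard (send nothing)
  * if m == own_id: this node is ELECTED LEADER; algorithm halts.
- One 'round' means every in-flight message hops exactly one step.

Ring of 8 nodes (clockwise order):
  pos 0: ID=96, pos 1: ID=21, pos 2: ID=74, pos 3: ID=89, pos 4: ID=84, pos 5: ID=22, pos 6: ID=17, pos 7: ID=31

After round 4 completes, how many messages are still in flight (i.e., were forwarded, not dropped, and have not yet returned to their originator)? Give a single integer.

Round 1: pos1(id21) recv 96: fwd; pos2(id74) recv 21: drop; pos3(id89) recv 74: drop; pos4(id84) recv 89: fwd; pos5(id22) recv 84: fwd; pos6(id17) recv 22: fwd; pos7(id31) recv 17: drop; pos0(id96) recv 31: drop
Round 2: pos2(id74) recv 96: fwd; pos5(id22) recv 89: fwd; pos6(id17) recv 84: fwd; pos7(id31) recv 22: drop
Round 3: pos3(id89) recv 96: fwd; pos6(id17) recv 89: fwd; pos7(id31) recv 84: fwd
Round 4: pos4(id84) recv 96: fwd; pos7(id31) recv 89: fwd; pos0(id96) recv 84: drop
After round 4: 2 messages still in flight

Answer: 2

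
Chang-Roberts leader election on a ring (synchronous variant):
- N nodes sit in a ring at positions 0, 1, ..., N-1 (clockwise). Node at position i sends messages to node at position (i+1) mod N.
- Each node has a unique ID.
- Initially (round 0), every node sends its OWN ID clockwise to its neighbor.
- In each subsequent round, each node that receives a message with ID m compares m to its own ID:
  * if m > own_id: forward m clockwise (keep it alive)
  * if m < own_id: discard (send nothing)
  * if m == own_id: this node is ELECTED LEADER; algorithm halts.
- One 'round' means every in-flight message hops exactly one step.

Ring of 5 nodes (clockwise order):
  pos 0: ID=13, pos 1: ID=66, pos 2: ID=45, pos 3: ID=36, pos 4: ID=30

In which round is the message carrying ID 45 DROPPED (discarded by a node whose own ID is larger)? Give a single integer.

Answer: 4

Derivation:
Round 1: pos1(id66) recv 13: drop; pos2(id45) recv 66: fwd; pos3(id36) recv 45: fwd; pos4(id30) recv 36: fwd; pos0(id13) recv 30: fwd
Round 2: pos3(id36) recv 66: fwd; pos4(id30) recv 45: fwd; pos0(id13) recv 36: fwd; pos1(id66) recv 30: drop
Round 3: pos4(id30) recv 66: fwd; pos0(id13) recv 45: fwd; pos1(id66) recv 36: drop
Round 4: pos0(id13) recv 66: fwd; pos1(id66) recv 45: drop
Round 5: pos1(id66) recv 66: ELECTED
Message ID 45 originates at pos 2; dropped at pos 1 in round 4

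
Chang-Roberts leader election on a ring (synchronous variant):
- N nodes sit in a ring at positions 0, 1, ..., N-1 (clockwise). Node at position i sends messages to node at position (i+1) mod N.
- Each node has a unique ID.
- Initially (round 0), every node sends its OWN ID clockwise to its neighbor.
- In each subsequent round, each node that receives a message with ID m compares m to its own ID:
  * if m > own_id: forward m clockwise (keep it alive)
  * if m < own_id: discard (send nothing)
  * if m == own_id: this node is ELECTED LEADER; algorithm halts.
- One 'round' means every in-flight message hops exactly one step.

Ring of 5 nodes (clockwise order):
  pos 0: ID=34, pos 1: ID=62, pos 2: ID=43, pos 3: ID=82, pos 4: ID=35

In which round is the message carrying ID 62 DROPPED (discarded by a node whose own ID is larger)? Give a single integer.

Round 1: pos1(id62) recv 34: drop; pos2(id43) recv 62: fwd; pos3(id82) recv 43: drop; pos4(id35) recv 82: fwd; pos0(id34) recv 35: fwd
Round 2: pos3(id82) recv 62: drop; pos0(id34) recv 82: fwd; pos1(id62) recv 35: drop
Round 3: pos1(id62) recv 82: fwd
Round 4: pos2(id43) recv 82: fwd
Round 5: pos3(id82) recv 82: ELECTED
Message ID 62 originates at pos 1; dropped at pos 3 in round 2

Answer: 2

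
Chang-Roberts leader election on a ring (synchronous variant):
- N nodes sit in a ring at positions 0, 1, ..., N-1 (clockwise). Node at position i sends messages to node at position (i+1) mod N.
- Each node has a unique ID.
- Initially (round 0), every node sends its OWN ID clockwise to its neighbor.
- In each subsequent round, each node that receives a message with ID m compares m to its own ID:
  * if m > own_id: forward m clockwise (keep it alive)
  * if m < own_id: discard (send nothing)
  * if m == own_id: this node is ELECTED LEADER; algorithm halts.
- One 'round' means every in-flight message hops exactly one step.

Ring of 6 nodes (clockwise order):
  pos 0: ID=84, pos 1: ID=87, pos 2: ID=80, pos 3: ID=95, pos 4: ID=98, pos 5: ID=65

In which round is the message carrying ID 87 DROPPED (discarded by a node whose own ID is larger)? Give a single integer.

Round 1: pos1(id87) recv 84: drop; pos2(id80) recv 87: fwd; pos3(id95) recv 80: drop; pos4(id98) recv 95: drop; pos5(id65) recv 98: fwd; pos0(id84) recv 65: drop
Round 2: pos3(id95) recv 87: drop; pos0(id84) recv 98: fwd
Round 3: pos1(id87) recv 98: fwd
Round 4: pos2(id80) recv 98: fwd
Round 5: pos3(id95) recv 98: fwd
Round 6: pos4(id98) recv 98: ELECTED
Message ID 87 originates at pos 1; dropped at pos 3 in round 2

Answer: 2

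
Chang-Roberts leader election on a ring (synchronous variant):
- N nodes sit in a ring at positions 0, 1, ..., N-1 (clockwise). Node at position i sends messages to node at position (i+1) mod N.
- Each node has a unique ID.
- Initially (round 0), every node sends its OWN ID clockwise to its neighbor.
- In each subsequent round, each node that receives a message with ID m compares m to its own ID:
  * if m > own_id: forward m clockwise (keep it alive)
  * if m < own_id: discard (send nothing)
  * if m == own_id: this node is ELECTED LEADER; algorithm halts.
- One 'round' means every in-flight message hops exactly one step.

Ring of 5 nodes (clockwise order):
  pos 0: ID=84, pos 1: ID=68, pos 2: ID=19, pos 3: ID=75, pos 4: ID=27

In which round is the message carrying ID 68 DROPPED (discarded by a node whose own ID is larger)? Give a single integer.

Round 1: pos1(id68) recv 84: fwd; pos2(id19) recv 68: fwd; pos3(id75) recv 19: drop; pos4(id27) recv 75: fwd; pos0(id84) recv 27: drop
Round 2: pos2(id19) recv 84: fwd; pos3(id75) recv 68: drop; pos0(id84) recv 75: drop
Round 3: pos3(id75) recv 84: fwd
Round 4: pos4(id27) recv 84: fwd
Round 5: pos0(id84) recv 84: ELECTED
Message ID 68 originates at pos 1; dropped at pos 3 in round 2

Answer: 2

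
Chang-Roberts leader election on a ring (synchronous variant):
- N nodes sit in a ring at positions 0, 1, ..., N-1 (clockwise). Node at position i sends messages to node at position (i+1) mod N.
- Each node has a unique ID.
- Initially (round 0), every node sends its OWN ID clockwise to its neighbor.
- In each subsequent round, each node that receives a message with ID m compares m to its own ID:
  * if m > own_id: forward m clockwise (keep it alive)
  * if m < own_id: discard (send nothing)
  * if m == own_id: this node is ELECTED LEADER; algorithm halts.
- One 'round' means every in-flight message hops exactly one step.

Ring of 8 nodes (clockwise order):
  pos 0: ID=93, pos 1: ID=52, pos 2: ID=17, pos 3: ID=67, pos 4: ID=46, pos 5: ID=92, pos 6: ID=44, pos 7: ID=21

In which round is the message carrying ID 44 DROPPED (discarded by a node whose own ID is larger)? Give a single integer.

Round 1: pos1(id52) recv 93: fwd; pos2(id17) recv 52: fwd; pos3(id67) recv 17: drop; pos4(id46) recv 67: fwd; pos5(id92) recv 46: drop; pos6(id44) recv 92: fwd; pos7(id21) recv 44: fwd; pos0(id93) recv 21: drop
Round 2: pos2(id17) recv 93: fwd; pos3(id67) recv 52: drop; pos5(id92) recv 67: drop; pos7(id21) recv 92: fwd; pos0(id93) recv 44: drop
Round 3: pos3(id67) recv 93: fwd; pos0(id93) recv 92: drop
Round 4: pos4(id46) recv 93: fwd
Round 5: pos5(id92) recv 93: fwd
Round 6: pos6(id44) recv 93: fwd
Round 7: pos7(id21) recv 93: fwd
Round 8: pos0(id93) recv 93: ELECTED
Message ID 44 originates at pos 6; dropped at pos 0 in round 2

Answer: 2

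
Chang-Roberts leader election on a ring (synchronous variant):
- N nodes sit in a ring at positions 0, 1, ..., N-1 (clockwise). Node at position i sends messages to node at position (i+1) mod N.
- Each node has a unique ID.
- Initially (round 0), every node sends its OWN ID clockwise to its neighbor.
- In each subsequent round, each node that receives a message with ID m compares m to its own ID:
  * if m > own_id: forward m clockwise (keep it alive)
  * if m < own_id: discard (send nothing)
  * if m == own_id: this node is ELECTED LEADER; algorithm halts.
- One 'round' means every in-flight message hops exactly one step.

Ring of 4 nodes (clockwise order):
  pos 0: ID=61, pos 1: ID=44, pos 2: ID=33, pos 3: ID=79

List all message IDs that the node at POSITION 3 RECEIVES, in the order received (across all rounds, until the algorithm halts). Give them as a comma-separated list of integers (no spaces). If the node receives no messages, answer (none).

Answer: 33,44,61,79

Derivation:
Round 1: pos1(id44) recv 61: fwd; pos2(id33) recv 44: fwd; pos3(id79) recv 33: drop; pos0(id61) recv 79: fwd
Round 2: pos2(id33) recv 61: fwd; pos3(id79) recv 44: drop; pos1(id44) recv 79: fwd
Round 3: pos3(id79) recv 61: drop; pos2(id33) recv 79: fwd
Round 4: pos3(id79) recv 79: ELECTED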